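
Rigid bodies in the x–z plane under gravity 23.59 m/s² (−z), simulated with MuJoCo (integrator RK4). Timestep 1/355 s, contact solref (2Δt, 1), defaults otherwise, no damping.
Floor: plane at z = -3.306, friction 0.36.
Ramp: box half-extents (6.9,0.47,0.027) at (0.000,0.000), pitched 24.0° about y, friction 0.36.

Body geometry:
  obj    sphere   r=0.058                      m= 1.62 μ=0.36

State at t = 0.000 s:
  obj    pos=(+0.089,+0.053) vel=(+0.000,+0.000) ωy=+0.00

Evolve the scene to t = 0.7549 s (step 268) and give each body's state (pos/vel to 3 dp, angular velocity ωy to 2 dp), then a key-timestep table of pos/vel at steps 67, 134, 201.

State at t = 0.7549 s:
  obj    pos=(+1.873,-0.741) vel=(+4.727,-2.104) ωy=+89.19

Key-timestep trajectory:
   step    t(s)  obj.x    obj.z    obj.vx   obj.vz 
     67  0.1887   +0.201  +0.004  +1.182  -0.526
    134  0.3775   +0.535  -0.145  +2.363  -1.052
    201  0.5662   +1.093  -0.394  +3.545  -1.578


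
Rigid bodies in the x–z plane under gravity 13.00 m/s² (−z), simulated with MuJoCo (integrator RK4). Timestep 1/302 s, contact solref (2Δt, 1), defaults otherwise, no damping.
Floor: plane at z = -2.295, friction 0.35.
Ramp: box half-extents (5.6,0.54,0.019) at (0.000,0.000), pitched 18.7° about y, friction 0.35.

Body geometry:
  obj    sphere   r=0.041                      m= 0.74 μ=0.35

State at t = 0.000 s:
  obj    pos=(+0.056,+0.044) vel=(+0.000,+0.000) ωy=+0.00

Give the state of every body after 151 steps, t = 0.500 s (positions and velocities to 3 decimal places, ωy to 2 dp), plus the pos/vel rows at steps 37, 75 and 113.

State at t = 0.500 s:
  obj    pos=(+0.409,-0.075) vel=(+1.410,-0.477) ωy=+36.30

Key-timestep trajectory:
   step    t(s)  obj.x    obj.z    obj.vx   obj.vz 
     37  0.1225   +0.077  +0.037  +0.346  -0.117
     75  0.2483   +0.143  +0.015  +0.700  -0.237
    113  0.3742   +0.254  -0.022  +1.055  -0.357


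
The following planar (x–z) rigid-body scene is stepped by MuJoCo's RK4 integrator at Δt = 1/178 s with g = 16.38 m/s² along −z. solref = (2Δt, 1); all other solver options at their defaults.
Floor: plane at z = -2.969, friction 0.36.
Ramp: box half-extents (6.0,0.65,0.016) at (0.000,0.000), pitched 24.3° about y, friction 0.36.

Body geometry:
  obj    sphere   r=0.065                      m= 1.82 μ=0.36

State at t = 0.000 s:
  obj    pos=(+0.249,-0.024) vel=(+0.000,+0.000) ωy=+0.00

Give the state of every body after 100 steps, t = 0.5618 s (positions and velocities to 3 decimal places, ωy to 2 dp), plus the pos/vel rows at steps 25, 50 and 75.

State at t = 0.5618 s:
  obj    pos=(+0.942,-0.336) vel=(+2.465,-1.113) ωy=+41.60

Key-timestep trajectory:
   step    t(s)  obj.x    obj.z    obj.vx   obj.vz 
     25  0.1404   +0.292  -0.043  +0.617  -0.278
     50  0.2809   +0.422  -0.102  +1.233  -0.557
     75  0.4213   +0.639  -0.200  +1.849  -0.835


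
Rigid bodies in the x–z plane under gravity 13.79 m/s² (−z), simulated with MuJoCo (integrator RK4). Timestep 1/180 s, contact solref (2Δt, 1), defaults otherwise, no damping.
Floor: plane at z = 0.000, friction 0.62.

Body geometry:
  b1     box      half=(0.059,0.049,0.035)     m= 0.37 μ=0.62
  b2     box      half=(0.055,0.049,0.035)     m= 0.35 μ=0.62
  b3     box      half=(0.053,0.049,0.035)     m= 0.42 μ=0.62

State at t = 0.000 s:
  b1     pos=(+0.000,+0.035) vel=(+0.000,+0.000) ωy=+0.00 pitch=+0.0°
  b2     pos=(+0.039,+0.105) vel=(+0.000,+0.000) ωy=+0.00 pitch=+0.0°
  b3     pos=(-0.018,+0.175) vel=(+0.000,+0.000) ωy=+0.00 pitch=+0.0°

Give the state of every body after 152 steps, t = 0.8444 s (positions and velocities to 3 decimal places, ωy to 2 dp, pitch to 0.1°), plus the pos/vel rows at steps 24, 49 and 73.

State at t = 0.8444 s:
  b1     pos=(+0.000,+0.035) vel=(+0.000,+0.000) ωy=+0.00 pitch=+0.0°
  b2     pos=(+0.039,+0.105) vel=(+0.000,+0.000) ωy=+0.00 pitch=+0.0°
  b3     pos=(-0.143,+0.035) vel=(+0.000,+0.000) ωy=+0.00 pitch=+180.0°

Key-timestep trajectory:
   step    t(s)  b1.x    b1.z    b1.vx   b1.vz   b2.x    b2.z    b2.vx   b2.vz   b3.x    b3.z    b3.vx   b3.vz 
     24  0.1333   +0.000  +0.035  +0.000  +0.000   +0.039  +0.105  +0.001  +0.000   -0.022  +0.174  -0.082  -0.015
     49  0.2722   +0.000  +0.035  +0.000  +0.000   +0.039  +0.105  +0.001  +0.000   -0.050  +0.152  -0.307  -0.567
     73  0.4056   +0.000  +0.035  +0.000  +0.000   +0.039  +0.105  +0.000  +0.000   -0.121  +0.077  -0.630  -1.084


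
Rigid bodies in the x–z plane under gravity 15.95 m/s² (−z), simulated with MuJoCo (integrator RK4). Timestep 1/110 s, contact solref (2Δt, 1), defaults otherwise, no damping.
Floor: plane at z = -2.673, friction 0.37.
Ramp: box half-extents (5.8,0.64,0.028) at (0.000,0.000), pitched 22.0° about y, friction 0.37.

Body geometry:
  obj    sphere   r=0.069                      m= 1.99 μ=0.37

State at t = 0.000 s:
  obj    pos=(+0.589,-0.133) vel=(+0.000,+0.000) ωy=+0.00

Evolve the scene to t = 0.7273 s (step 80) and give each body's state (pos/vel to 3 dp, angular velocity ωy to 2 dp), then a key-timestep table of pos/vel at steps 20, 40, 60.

State at t = 0.7273 s:
  obj    pos=(+1.635,-0.556) vel=(+2.878,-1.163) ωy=+44.97

Key-timestep trajectory:
   step    t(s)  obj.x    obj.z    obj.vx   obj.vz 
     20  0.1818   +0.654  -0.160  +0.720  -0.291
     40  0.3636   +0.851  -0.239  +1.439  -0.581
     60  0.5455   +1.178  -0.371  +2.158  -0.872


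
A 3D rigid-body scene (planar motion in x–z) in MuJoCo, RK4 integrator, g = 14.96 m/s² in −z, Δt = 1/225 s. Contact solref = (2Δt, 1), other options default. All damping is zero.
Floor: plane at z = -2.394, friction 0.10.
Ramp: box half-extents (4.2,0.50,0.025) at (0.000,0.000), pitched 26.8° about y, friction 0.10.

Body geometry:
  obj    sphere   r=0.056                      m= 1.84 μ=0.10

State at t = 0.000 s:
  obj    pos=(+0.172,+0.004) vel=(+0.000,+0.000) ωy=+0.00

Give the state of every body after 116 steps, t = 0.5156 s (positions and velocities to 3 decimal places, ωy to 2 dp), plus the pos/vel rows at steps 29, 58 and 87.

State at t = 0.5156 s:
  obj    pos=(+0.814,-0.320) vel=(+2.491,-1.253) ωy=+30.74

Key-timestep trajectory:
   step    t(s)  obj.x    obj.z    obj.vx   obj.vz 
     29  0.1289   +0.212  -0.016  +0.623  -0.312
     58  0.2578   +0.332  -0.077  +1.254  -0.604
     87  0.3867   +0.533  -0.178  +1.860  -0.963


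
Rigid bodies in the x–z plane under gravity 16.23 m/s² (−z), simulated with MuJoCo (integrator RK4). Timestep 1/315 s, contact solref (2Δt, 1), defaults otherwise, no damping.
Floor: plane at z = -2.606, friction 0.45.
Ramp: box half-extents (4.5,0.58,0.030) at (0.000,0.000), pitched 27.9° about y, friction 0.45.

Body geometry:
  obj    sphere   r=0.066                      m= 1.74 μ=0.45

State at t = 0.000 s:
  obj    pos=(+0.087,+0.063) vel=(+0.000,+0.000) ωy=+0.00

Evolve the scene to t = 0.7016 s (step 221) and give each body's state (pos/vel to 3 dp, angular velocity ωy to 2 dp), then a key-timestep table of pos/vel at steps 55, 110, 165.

State at t = 0.7016 s:
  obj    pos=(+1.267,-0.562) vel=(+3.364,-1.781) ωy=+57.66

Key-timestep trajectory:
   step    t(s)  obj.x    obj.z    obj.vx   obj.vz 
     55  0.1746   +0.160  +0.024  +0.837  -0.443
    110  0.3492   +0.379  -0.092  +1.674  -0.886
    165  0.5238   +0.745  -0.286  +2.511  -1.330


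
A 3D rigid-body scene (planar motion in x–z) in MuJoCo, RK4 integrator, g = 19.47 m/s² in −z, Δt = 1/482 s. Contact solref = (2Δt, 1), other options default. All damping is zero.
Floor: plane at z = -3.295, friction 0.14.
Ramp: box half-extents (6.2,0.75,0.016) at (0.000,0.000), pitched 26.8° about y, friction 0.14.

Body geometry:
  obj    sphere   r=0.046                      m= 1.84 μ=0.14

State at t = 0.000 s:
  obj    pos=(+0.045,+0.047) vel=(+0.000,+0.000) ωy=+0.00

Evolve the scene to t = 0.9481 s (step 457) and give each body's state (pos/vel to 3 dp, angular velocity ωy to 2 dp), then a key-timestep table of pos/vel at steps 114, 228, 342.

State at t = 0.9481 s:
  obj    pos=(+2.592,-1.240) vel=(+5.371,-2.715) ωy=+125.26

Key-timestep trajectory:
   step    t(s)  obj.x    obj.z    obj.vx   obj.vz 
    114  0.2365   +0.204  -0.033  +1.338  -0.686
    228  0.4730   +0.679  -0.274  +2.679  -1.359
    342  0.7095   +1.472  -0.674  +4.014  -2.048


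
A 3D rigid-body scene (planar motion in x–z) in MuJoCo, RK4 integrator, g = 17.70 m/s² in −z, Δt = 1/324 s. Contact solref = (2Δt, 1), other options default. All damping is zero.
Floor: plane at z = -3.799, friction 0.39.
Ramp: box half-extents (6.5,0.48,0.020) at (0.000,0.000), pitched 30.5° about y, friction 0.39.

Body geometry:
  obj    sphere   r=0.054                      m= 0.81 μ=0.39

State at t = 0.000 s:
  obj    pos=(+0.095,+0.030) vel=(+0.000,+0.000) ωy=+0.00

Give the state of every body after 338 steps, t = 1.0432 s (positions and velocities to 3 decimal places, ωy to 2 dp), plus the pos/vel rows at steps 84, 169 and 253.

State at t = 1.0432 s:
  obj    pos=(+3.104,-1.742) vel=(+5.768,-3.397) ωy=+123.95

Key-timestep trajectory:
   step    t(s)  obj.x    obj.z    obj.vx   obj.vz 
     84  0.2593   +0.281  -0.080  +1.434  -0.844
    169  0.5216   +0.847  -0.413  +2.884  -1.699
    253  0.7809   +1.781  -0.963  +4.317  -2.543


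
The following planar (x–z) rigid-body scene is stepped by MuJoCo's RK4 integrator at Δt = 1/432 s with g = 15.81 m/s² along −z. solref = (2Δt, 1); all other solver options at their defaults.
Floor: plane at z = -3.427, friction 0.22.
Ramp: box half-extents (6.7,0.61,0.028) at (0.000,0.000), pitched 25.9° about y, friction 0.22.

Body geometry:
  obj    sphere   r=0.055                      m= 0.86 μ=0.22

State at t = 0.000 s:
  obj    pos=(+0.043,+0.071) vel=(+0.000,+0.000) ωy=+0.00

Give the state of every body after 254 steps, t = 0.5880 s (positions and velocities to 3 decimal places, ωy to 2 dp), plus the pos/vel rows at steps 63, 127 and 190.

State at t = 0.5880 s:
  obj    pos=(+0.810,-0.301) vel=(+2.609,-1.267) ωy=+52.72

Key-timestep trajectory:
   step    t(s)  obj.x    obj.z    obj.vx   obj.vz 
     63  0.1458   +0.090  +0.048  +0.647  -0.314
    127  0.2940   +0.235  -0.022  +1.305  -0.633
    190  0.4398   +0.472  -0.137  +1.952  -0.948


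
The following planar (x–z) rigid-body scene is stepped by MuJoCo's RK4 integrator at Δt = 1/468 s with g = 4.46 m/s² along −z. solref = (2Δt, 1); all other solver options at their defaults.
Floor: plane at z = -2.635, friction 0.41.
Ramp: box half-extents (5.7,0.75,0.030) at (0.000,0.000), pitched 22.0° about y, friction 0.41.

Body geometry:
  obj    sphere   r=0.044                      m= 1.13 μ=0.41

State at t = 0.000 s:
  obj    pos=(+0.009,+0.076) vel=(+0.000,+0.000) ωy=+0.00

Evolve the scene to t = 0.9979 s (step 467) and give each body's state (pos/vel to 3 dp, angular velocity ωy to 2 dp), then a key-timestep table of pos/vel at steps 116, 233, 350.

State at t = 0.9979 s:
  obj    pos=(+0.560,-0.146) vel=(+1.104,-0.446) ωy=+27.06

Key-timestep trajectory:
   step    t(s)  obj.x    obj.z    obj.vx   obj.vz 
    116  0.2479   +0.043  +0.062  +0.274  -0.111
    233  0.4979   +0.146  +0.021  +0.551  -0.223
    350  0.7479   +0.319  -0.049  +0.828  -0.334


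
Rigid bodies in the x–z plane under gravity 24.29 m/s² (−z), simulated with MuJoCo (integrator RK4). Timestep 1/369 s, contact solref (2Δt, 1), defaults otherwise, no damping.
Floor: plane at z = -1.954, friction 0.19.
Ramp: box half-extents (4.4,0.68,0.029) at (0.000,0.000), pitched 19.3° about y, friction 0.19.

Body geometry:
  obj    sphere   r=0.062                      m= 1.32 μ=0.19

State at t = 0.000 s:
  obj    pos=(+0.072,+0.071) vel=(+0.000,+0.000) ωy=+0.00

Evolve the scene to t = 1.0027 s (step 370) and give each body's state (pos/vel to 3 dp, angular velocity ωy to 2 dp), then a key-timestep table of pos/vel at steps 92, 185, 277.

State at t = 1.0027 s:
  obj    pos=(+2.793,-0.882) vel=(+5.427,-1.900) ωy=+92.73

Key-timestep trajectory:
   step    t(s)  obj.x    obj.z    obj.vx   obj.vz 
     92  0.2493   +0.240  +0.012  +1.350  -0.473
    185  0.5014   +0.752  -0.167  +2.714  -0.950
    277  0.7507   +1.597  -0.463  +4.063  -1.423


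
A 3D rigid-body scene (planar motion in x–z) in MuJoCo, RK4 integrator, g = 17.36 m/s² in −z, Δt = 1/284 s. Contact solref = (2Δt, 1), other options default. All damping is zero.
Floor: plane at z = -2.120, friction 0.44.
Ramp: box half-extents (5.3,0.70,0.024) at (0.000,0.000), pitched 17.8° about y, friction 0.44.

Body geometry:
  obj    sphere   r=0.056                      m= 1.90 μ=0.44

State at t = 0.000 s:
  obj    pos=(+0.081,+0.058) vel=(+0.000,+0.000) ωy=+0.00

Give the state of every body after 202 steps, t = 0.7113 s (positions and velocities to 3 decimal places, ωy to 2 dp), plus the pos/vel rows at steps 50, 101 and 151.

State at t = 0.7113 s:
  obj    pos=(+0.994,-0.235) vel=(+2.567,-0.824) ωy=+48.14

Key-timestep trajectory:
   step    t(s)  obj.x    obj.z    obj.vx   obj.vz 
     50  0.1761   +0.137  +0.040  +0.636  -0.204
    101  0.3556   +0.309  -0.015  +1.284  -0.412
    151  0.5317   +0.591  -0.106  +1.919  -0.616


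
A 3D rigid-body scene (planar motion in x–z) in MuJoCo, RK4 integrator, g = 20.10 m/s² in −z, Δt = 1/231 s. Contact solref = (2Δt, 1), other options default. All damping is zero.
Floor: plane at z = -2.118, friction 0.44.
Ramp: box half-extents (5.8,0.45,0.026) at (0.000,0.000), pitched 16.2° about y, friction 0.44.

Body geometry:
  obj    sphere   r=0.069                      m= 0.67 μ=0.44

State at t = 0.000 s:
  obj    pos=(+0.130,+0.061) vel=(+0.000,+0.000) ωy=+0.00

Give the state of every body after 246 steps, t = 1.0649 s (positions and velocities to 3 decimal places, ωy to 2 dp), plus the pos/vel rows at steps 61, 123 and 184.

State at t = 1.0649 s:
  obj    pos=(+2.311,-0.573) vel=(+4.096,-1.190) ωy=+61.81

Key-timestep trajectory:
   step    t(s)  obj.x    obj.z    obj.vx   obj.vz 
     61  0.2641   +0.264  +0.022  +1.016  -0.295
    123  0.5325   +0.675  -0.097  +2.048  -0.595
    184  0.7965   +1.350  -0.293  +3.064  -0.890


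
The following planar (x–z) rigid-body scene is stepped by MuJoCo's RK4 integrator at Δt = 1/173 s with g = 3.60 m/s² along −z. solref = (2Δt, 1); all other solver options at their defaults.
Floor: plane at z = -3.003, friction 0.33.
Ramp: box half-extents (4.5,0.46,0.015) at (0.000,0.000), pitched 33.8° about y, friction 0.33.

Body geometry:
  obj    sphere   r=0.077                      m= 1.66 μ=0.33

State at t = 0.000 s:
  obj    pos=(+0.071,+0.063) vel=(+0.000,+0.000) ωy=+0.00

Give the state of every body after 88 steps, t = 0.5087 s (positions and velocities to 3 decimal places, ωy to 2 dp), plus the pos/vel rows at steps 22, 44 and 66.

State at t = 0.5087 s:
  obj    pos=(+0.225,-0.040) vel=(+0.605,-0.405) ωy=+9.45

Key-timestep trajectory:
   step    t(s)  obj.x    obj.z    obj.vx   obj.vz 
     22  0.1272   +0.081  +0.057  +0.151  -0.101
     44  0.2543   +0.110  +0.037  +0.302  -0.202
     66  0.3815   +0.158  +0.005  +0.454  -0.304


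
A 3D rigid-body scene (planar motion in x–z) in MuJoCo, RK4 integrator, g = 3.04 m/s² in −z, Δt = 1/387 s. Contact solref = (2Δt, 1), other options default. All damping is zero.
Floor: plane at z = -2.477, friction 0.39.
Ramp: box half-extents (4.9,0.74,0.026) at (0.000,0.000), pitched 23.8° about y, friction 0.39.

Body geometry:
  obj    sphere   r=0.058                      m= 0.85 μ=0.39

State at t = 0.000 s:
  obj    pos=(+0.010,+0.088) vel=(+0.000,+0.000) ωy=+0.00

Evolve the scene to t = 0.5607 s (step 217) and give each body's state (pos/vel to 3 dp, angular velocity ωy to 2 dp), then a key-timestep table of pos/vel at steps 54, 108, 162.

State at t = 0.5607 s:
  obj    pos=(+0.136,+0.032) vel=(+0.450,-0.198) ωy=+8.47

Key-timestep trajectory:
   step    t(s)  obj.x    obj.z    obj.vx   obj.vz 
     54  0.1395   +0.018  +0.084  +0.112  -0.049
    108  0.2791   +0.041  +0.074  +0.224  -0.099
    162  0.4186   +0.080  +0.056  +0.336  -0.148


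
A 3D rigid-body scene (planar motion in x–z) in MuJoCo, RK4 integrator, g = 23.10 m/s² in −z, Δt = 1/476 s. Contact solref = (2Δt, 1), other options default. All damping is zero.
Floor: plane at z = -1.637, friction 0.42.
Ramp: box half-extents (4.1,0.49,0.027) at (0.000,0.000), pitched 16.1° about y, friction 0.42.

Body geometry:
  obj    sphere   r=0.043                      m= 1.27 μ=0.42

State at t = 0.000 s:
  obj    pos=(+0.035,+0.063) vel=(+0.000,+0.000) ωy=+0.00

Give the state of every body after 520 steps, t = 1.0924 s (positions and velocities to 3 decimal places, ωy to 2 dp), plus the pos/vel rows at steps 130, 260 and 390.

State at t = 1.0924 s:
  obj    pos=(+2.658,-0.694) vel=(+4.803,-1.386) ωy=+116.24

Key-timestep trajectory:
   step    t(s)  obj.x    obj.z    obj.vx   obj.vz 
    130  0.2731   +0.199  +0.015  +1.201  -0.347
    260  0.5462   +0.691  -0.127  +2.401  -0.693
    390  0.8193   +1.511  -0.363  +3.602  -1.040


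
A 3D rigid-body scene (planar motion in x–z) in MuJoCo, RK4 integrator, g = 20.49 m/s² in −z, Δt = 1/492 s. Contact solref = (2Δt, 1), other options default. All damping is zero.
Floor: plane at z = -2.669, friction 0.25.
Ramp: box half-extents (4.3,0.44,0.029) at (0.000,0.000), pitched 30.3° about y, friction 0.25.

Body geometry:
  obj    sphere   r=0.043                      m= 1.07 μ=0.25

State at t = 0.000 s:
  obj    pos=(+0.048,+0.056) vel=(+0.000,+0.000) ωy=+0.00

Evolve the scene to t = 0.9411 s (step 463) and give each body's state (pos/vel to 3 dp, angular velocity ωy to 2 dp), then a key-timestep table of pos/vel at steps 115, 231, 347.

State at t = 0.9411 s:
  obj    pos=(+2.871,-1.594) vel=(+6.000,-3.506) ωy=+161.58

Key-timestep trajectory:
   step    t(s)  obj.x    obj.z    obj.vx   obj.vz 
    115  0.2337   +0.222  -0.046  +1.490  -0.871
    231  0.4695   +0.751  -0.355  +2.994  -1.749
    347  0.7053   +1.634  -0.871  +4.497  -2.628


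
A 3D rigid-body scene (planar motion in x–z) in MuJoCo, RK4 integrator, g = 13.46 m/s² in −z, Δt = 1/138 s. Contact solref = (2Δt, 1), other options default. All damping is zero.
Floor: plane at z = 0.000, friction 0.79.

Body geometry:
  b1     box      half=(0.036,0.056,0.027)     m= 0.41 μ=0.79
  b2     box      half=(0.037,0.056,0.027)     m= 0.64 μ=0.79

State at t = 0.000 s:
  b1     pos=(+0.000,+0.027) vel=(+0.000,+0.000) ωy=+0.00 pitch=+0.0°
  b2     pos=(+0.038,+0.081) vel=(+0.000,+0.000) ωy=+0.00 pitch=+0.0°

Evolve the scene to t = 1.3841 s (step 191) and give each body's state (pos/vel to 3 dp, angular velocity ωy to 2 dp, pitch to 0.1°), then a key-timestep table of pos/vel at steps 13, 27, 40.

State at t = 1.3841 s:
  b1     pos=(+0.000,+0.027) vel=(+0.000,+0.000) ωy=+0.00 pitch=+0.0°
  b2     pos=(+0.070,+0.037) vel=(+0.000,+0.000) ωy=+0.00 pitch=+90.0°

Key-timestep trajectory:
   step    t(s)  b1.x    b1.z    b1.vx   b1.vz   b2.x    b2.z    b2.vx   b2.vz 
     13  0.0942   +0.000  +0.027  -0.001  +0.001   +0.041  +0.080  +0.072  -0.012
     27  0.1957   +0.000  +0.027  -0.001  +0.000   +0.057  +0.071  +0.254  -0.286
     40  0.2899   +0.000  +0.027  +0.000  +0.000   +0.072  +0.035  -0.088  +0.109


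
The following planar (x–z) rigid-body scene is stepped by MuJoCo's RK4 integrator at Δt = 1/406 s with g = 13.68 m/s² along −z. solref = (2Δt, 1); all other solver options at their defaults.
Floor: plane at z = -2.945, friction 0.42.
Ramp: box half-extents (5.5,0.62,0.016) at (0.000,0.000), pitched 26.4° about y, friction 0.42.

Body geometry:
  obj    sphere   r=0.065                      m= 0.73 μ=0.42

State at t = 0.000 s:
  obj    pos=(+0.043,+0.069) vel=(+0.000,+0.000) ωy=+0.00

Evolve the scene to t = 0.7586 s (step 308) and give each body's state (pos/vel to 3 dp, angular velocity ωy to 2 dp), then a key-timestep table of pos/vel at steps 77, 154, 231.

State at t = 0.7586 s:
  obj    pos=(+1.163,-0.487) vel=(+2.952,-1.466) ωy=+50.70

Key-timestep trajectory:
   step    t(s)  obj.x    obj.z    obj.vx   obj.vz 
     77  0.1897   +0.113  +0.034  +0.738  -0.366
    154  0.3793   +0.323  -0.070  +1.476  -0.733
    231  0.5690   +0.673  -0.244  +2.214  -1.099


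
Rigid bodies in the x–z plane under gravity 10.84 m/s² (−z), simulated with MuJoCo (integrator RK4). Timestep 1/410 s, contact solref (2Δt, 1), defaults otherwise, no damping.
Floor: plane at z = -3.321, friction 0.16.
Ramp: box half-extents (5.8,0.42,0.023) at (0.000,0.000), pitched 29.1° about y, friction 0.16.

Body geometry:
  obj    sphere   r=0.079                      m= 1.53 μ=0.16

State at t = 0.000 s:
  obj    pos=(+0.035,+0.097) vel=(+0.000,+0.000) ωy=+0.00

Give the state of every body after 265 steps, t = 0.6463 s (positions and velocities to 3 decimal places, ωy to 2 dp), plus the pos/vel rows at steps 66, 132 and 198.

State at t = 0.6463 s:
  obj    pos=(+0.723,-0.286) vel=(+2.127,-1.184) ωy=+30.80

Key-timestep trajectory:
   step    t(s)  obj.x    obj.z    obj.vx   obj.vz 
     66  0.1610   +0.078  +0.073  +0.530  -0.297
    132  0.3220   +0.206  +0.002  +1.060  -0.589
    198  0.4829   +0.419  -0.117  +1.589  -0.885


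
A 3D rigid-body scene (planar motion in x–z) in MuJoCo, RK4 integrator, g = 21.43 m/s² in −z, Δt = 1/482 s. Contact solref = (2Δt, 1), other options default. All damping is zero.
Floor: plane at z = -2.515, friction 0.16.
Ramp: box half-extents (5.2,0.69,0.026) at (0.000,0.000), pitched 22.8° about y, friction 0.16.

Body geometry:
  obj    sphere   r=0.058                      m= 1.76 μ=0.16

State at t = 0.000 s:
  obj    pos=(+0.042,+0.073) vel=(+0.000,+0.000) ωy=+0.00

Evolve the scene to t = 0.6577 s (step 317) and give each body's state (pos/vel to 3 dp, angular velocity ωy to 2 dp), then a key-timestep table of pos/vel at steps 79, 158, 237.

State at t = 0.6577 s:
  obj    pos=(+1.225,-0.424) vel=(+3.597,-1.512) ωy=+67.25

Key-timestep trajectory:
   step    t(s)  obj.x    obj.z    obj.vx   obj.vz 
     79  0.1639   +0.116  +0.043  +0.896  -0.377
    158  0.3278   +0.336  -0.050  +1.793  -0.754
    237  0.4917   +0.703  -0.205  +2.689  -1.130


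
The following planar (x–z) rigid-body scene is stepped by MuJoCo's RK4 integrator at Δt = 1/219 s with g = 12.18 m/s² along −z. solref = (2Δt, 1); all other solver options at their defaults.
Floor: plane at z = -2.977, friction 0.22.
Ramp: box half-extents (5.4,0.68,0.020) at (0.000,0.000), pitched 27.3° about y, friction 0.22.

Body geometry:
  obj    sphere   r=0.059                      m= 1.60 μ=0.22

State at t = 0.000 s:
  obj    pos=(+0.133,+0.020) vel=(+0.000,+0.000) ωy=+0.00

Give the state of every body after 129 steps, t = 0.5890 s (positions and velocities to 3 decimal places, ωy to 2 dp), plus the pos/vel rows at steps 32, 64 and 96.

State at t = 0.5890 s:
  obj    pos=(+0.748,-0.297) vel=(+2.089,-1.078) ωy=+39.82

Key-timestep trajectory:
   step    t(s)  obj.x    obj.z    obj.vx   obj.vz 
     32  0.1461   +0.171  +0.001  +0.518  -0.268
     64  0.2922   +0.285  -0.058  +1.036  -0.535
     96  0.4384   +0.474  -0.156  +1.555  -0.802


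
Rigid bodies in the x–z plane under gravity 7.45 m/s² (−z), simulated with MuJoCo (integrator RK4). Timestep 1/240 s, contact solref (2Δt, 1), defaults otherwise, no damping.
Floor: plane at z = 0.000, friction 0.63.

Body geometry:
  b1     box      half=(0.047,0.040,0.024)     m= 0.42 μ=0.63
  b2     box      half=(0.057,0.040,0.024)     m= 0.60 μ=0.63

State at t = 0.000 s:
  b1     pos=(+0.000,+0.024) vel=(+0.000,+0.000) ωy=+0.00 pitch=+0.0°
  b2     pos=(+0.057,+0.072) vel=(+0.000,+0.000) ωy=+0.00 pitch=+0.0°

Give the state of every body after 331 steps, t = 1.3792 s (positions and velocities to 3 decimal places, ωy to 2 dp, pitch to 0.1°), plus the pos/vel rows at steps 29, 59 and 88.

State at t = 1.3792 s:
  b1     pos=(-0.001,+0.024) vel=(+0.000,+0.000) ωy=+0.00 pitch=+0.0°
  b2     pos=(+0.071,+0.057) vel=(+0.000,+0.000) ωy=-0.01 pitch=+45.4°

Key-timestep trajectory:
   step    t(s)  b1.x    b1.z    b1.vx   b1.vz   b2.x    b2.z    b2.vx   b2.vz 
     29  0.1208   +0.000  +0.024  +0.000  +0.000   +0.064  +0.068  +0.113  -0.101
     59  0.2458   +0.000  +0.024  +0.000  +0.000   +0.078  +0.060  +0.056  +0.016
     88  0.3667   +0.000  +0.024  +0.000  +0.000   +0.075  +0.059  -0.104  -0.039


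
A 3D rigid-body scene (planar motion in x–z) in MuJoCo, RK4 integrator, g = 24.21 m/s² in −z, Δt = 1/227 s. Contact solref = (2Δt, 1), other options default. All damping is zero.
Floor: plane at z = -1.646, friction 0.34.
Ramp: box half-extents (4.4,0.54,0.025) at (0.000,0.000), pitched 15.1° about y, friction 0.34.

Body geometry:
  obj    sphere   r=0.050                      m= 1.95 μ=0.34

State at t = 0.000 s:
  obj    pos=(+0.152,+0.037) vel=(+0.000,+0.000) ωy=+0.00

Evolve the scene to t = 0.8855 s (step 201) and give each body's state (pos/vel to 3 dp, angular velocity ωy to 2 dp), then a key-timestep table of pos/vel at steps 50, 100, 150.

State at t = 0.8855 s:
  obj    pos=(+1.857,-0.423) vel=(+3.851,-1.039) ωy=+79.77

Key-timestep trajectory:
   step    t(s)  obj.x    obj.z    obj.vx   obj.vz 
     50  0.2203   +0.258  +0.008  +0.958  -0.258
    100  0.4405   +0.574  -0.077  +1.916  -0.517
    150  0.6608   +1.102  -0.220  +2.874  -0.775


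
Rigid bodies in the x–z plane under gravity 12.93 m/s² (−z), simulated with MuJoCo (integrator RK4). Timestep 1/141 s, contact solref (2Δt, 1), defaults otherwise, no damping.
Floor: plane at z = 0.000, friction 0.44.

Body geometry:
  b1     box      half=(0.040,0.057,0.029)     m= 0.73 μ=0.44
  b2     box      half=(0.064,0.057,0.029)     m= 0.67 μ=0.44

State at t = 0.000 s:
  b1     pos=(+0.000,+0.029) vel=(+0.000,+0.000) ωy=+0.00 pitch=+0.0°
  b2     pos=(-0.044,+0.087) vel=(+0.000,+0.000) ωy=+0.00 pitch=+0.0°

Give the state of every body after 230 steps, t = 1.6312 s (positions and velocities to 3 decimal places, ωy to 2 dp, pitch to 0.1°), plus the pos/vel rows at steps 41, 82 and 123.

State at t = 1.6312 s:
  b1     pos=(+0.000,+0.029) vel=(+0.000,+0.000) ωy=+0.00 pitch=+0.0°
  b2     pos=(-0.109,+0.064) vel=(+0.000,+0.000) ωy=+0.00 pitch=-90.0°

Key-timestep trajectory:
   step    t(s)  b1.x    b1.z    b1.vx   b1.vz   b2.x    b2.z    b2.vx   b2.vz 
     41  0.2908   +0.000  +0.029  +0.000  +0.000   -0.084  +0.070  -0.259  +0.004
     82  0.5816   +0.000  +0.029  +0.000  +0.000   -0.126  +0.069  +0.079  -0.013
    123  0.8723   +0.000  +0.029  +0.000  +0.000   -0.113  +0.065  -0.074  +0.051


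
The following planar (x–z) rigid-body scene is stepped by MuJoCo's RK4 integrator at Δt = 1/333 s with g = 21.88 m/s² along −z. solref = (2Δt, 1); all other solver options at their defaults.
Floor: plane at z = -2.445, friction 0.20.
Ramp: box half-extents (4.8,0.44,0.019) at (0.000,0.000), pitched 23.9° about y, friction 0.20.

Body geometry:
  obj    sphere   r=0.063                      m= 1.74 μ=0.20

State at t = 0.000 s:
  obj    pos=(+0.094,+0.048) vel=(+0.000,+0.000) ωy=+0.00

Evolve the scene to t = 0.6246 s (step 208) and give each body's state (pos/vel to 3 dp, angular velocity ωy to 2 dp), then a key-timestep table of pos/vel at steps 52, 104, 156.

State at t = 0.6246 s:
  obj    pos=(+1.223,-0.452) vel=(+3.616,-1.602) ωy=+62.76

Key-timestep trajectory:
   step    t(s)  obj.x    obj.z    obj.vx   obj.vz 
     52  0.1562   +0.165  +0.017  +0.904  -0.401
    104  0.3123   +0.376  -0.077  +1.808  -0.801
    156  0.4685   +0.729  -0.234  +2.712  -1.202


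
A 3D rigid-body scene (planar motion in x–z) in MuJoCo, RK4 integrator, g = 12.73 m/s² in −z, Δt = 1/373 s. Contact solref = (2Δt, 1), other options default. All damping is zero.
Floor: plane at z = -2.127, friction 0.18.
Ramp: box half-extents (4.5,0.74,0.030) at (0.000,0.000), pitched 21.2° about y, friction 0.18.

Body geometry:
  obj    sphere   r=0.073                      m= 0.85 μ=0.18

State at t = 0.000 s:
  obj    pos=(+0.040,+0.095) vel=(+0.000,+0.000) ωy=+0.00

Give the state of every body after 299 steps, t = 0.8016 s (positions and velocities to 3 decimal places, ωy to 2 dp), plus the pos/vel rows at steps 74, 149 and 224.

State at t = 0.8016 s:
  obj    pos=(+1.025,-0.287) vel=(+2.458,-0.953) ωy=+36.10

Key-timestep trajectory:
   step    t(s)  obj.x    obj.z    obj.vx   obj.vz 
     74  0.1984   +0.100  +0.072  +0.608  -0.236
    149  0.3995   +0.285  +0.000  +1.225  -0.475
    224  0.6005   +0.593  -0.119  +1.841  -0.714


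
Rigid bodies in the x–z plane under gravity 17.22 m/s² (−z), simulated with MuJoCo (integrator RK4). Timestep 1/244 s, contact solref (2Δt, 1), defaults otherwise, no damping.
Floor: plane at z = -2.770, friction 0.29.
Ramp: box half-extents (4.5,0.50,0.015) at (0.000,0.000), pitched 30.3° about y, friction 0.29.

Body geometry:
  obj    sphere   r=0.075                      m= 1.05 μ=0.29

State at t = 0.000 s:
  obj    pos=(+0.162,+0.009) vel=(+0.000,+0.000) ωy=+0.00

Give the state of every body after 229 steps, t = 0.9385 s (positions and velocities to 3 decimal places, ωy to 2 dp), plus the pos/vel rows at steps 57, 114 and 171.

State at t = 0.9385 s:
  obj    pos=(+2.522,-1.370) vel=(+5.029,-2.939) ωy=+77.64

Key-timestep trajectory:
   step    t(s)  obj.x    obj.z    obj.vx   obj.vz 
     57  0.2336   +0.309  -0.076  +1.252  -0.732
    114  0.4672   +0.747  -0.332  +2.504  -1.463
    171  0.7008   +1.478  -0.760  +3.755  -2.194


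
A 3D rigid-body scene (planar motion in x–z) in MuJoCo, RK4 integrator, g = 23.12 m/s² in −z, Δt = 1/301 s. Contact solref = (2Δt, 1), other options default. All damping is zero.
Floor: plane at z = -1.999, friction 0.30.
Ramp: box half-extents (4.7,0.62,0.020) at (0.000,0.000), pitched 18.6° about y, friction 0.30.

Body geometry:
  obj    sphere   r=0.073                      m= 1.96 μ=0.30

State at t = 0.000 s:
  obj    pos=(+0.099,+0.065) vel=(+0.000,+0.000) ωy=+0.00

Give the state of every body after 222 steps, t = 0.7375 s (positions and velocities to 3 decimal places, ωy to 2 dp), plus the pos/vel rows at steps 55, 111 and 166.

State at t = 0.7375 s:
  obj    pos=(+1.457,-0.392) vel=(+3.682,-1.239) ωy=+53.21

Key-timestep trajectory:
   step    t(s)  obj.x    obj.z    obj.vx   obj.vz 
     55  0.1827   +0.182  +0.037  +0.912  -0.307
    111  0.3688   +0.438  -0.049  +1.841  -0.620
    166  0.5515   +0.858  -0.191  +2.753  -0.927


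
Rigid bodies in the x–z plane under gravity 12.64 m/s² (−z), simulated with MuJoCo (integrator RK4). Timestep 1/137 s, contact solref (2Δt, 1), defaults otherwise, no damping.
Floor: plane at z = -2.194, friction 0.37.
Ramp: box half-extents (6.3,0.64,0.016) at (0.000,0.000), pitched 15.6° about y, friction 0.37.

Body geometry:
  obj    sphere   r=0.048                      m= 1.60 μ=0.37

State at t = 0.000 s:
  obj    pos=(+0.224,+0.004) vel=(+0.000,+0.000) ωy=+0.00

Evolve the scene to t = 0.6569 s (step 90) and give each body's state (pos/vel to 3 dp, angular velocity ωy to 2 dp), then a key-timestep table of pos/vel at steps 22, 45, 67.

State at t = 0.6569 s:
  obj    pos=(+0.729,-0.137) vel=(+1.536,-0.429) ωy=+33.22

Key-timestep trajectory:
   step    t(s)  obj.x    obj.z    obj.vx   obj.vz 
     22  0.1606   +0.254  -0.005  +0.376  -0.105
     45  0.3285   +0.350  -0.031  +0.768  -0.214
     67  0.4891   +0.504  -0.074  +1.144  -0.319


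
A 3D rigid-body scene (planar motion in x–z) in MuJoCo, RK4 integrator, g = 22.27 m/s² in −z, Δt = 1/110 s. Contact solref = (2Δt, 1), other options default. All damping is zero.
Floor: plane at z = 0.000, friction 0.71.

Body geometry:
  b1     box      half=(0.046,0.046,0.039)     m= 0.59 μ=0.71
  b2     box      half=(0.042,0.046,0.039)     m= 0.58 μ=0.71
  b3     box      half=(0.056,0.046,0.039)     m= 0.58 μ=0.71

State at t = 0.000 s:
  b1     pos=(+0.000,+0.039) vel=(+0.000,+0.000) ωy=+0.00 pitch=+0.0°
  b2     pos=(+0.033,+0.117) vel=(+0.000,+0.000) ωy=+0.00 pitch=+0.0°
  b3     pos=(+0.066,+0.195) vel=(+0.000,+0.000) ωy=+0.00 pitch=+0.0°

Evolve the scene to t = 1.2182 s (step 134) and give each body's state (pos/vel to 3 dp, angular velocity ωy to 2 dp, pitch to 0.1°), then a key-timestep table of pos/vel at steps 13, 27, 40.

State at t = 1.2182 s:
  b1     pos=(+0.000,+0.039) vel=(+0.000,+0.000) ωy=+0.00 pitch=+0.0°
  b2     pos=(+0.092,+0.042) vel=(+0.000,+0.000) ωy=+0.00 pitch=+90.0°
  b3     pos=(+0.202,+0.056) vel=(+0.000,+0.000) ωy=+0.00 pitch=+90.0°

Key-timestep trajectory:
   step    t(s)  b1.x    b1.z    b1.vx   b1.vz   b2.x    b2.z    b2.vx   b2.vz   b3.x    b3.z    b3.vx   b3.vz 
     13  0.1182   +0.000  +0.039  -0.001  +0.001   +0.037  +0.117  +0.073  +0.018   +0.077  +0.192  +0.211  -0.053
     27  0.2455   +0.000  +0.039  -0.003  +0.001   +0.062  +0.115  +0.394  -0.167   +0.140  +0.151  +0.791  -0.972
     40  0.3636   +0.000  +0.039  +0.000  +0.000   +0.094  +0.036  -0.137  +0.139   +0.203  +0.052  -0.047  +0.144


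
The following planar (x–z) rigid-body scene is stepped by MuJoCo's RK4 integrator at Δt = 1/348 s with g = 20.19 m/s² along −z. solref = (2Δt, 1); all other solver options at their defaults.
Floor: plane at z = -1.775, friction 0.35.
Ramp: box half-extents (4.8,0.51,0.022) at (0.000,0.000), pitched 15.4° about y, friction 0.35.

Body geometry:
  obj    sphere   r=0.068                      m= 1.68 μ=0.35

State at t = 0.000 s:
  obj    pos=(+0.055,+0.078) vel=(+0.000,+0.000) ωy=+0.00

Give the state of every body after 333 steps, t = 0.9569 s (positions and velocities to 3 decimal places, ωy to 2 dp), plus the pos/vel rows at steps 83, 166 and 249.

State at t = 0.9569 s:
  obj    pos=(+1.746,-0.387) vel=(+3.533,-0.973) ωy=+53.89

Key-timestep trajectory:
   step    t(s)  obj.x    obj.z    obj.vx   obj.vz 
     83  0.2385   +0.160  +0.049  +0.881  -0.243
    166  0.4770   +0.475  -0.038  +1.761  -0.485
    249  0.7155   +1.000  -0.182  +2.642  -0.728


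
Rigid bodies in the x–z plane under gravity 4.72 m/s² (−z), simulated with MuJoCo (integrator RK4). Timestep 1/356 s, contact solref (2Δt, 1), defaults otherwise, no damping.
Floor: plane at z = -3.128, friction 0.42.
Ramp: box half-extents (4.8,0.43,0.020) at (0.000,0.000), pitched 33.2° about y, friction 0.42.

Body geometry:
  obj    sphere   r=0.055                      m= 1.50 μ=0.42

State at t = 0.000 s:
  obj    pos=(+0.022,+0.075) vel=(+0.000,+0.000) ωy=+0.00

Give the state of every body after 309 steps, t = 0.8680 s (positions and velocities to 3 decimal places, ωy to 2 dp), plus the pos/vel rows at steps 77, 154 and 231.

State at t = 0.8680 s:
  obj    pos=(+0.604,-0.306) vel=(+1.341,-0.877) ωy=+29.13

Key-timestep trajectory:
   step    t(s)  obj.x    obj.z    obj.vx   obj.vz 
     77  0.2163   +0.058  +0.052  +0.334  -0.219
    154  0.4326   +0.167  -0.019  +0.668  -0.437
    231  0.6489   +0.347  -0.138  +1.002  -0.656


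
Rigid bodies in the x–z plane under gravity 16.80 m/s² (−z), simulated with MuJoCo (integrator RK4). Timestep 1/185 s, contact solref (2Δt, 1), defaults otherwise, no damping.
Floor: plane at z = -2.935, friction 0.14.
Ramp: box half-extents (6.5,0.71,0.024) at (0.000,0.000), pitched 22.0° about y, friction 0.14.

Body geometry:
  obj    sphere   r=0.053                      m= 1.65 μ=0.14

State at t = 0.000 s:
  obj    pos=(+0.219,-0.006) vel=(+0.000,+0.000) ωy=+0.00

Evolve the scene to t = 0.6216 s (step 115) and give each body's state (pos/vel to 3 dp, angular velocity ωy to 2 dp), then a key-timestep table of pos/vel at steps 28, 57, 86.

State at t = 0.6216 s:
  obj    pos=(+1.025,-0.331) vel=(+2.591,-1.047) ωy=+52.70

Key-timestep trajectory:
   step    t(s)  obj.x    obj.z    obj.vx   obj.vz 
     28  0.1514   +0.267  -0.025  +0.631  -0.255
     57  0.3081   +0.417  -0.085  +1.285  -0.519
     86  0.4649   +0.670  -0.188  +1.938  -0.783


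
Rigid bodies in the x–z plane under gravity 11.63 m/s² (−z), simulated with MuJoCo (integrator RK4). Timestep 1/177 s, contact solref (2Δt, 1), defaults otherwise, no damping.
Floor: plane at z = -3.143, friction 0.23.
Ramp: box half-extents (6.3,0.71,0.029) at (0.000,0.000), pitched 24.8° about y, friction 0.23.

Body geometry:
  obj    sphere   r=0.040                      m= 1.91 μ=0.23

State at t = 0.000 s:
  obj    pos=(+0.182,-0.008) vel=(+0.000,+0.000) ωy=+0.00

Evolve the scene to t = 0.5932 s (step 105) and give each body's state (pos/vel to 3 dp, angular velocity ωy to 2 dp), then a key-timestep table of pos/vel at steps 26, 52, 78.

State at t = 0.5932 s:
  obj    pos=(+0.739,-0.265) vel=(+1.877,-0.867) ωy=+51.66

Key-timestep trajectory:
   step    t(s)  obj.x    obj.z    obj.vx   obj.vz 
     26  0.1469   +0.216  -0.024  +0.465  -0.215
     52  0.2938   +0.319  -0.071  +0.929  -0.429
     78  0.4407   +0.489  -0.150  +1.394  -0.644


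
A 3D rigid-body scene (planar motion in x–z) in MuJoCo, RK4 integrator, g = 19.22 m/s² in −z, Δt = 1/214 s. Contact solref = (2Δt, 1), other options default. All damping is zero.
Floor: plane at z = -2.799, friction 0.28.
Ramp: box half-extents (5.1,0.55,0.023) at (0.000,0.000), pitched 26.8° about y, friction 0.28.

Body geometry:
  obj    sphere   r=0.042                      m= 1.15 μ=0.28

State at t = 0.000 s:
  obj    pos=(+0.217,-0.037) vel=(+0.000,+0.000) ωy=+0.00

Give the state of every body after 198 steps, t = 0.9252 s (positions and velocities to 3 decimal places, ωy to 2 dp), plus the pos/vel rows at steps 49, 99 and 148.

State at t = 0.9252 s:
  obj    pos=(+2.582,-1.232) vel=(+5.112,-2.582) ωy=+136.34

Key-timestep trajectory:
   step    t(s)  obj.x    obj.z    obj.vx   obj.vz 
     49  0.2290   +0.362  -0.110  +1.265  -0.639
     99  0.4626   +0.808  -0.336  +2.556  -1.291
    148  0.6916   +1.539  -0.704  +3.821  -1.930


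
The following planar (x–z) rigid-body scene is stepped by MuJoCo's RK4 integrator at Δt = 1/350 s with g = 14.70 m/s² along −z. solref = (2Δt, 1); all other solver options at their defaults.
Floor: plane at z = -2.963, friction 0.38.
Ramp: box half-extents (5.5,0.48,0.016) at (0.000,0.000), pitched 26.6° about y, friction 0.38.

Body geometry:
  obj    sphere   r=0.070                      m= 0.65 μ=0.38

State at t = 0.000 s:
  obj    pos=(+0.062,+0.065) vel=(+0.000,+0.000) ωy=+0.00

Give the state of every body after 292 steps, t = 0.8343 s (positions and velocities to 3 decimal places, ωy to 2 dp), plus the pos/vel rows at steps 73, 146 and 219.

State at t = 0.8343 s:
  obj    pos=(+1.525,-0.668) vel=(+3.507,-1.756) ωy=+56.03

Key-timestep trajectory:
   step    t(s)  obj.x    obj.z    obj.vx   obj.vz 
     73  0.2086   +0.154  +0.019  +0.877  -0.439
    146  0.4171   +0.428  -0.118  +1.754  -0.878
    219  0.6257   +0.885  -0.347  +2.631  -1.317


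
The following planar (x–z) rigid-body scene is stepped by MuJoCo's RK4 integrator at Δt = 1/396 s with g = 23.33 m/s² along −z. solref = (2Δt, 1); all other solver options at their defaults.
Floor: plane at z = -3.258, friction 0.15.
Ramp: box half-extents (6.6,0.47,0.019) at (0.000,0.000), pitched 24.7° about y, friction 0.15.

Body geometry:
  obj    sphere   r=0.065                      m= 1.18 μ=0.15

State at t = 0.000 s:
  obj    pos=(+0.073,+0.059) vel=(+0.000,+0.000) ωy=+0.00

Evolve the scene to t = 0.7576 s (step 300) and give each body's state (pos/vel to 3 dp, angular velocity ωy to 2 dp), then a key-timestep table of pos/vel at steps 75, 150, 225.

State at t = 0.7576 s:
  obj    pos=(+1.889,-0.776) vel=(+4.793,-2.205) ωy=+81.14

Key-timestep trajectory:
   step    t(s)  obj.x    obj.z    obj.vx   obj.vz 
     75  0.1894   +0.187  +0.007  +1.199  -0.551
    150  0.3788   +0.527  -0.150  +2.397  -1.102
    225  0.5682   +1.094  -0.411  +3.595  -1.653


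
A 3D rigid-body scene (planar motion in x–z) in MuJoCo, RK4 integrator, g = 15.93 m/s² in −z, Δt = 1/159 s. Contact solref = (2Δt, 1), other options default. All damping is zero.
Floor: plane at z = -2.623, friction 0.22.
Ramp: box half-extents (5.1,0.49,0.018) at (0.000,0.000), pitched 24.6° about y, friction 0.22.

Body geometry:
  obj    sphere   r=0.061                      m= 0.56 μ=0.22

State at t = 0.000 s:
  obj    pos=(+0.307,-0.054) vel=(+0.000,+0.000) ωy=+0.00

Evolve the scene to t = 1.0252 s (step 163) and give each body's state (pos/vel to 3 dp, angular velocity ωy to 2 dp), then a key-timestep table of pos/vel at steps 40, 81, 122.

State at t = 1.0252 s:
  obj    pos=(+2.571,-1.090) vel=(+4.415,-2.022) ωy=+79.58

Key-timestep trajectory:
   step    t(s)  obj.x    obj.z    obj.vx   obj.vz 
     40  0.2516   +0.443  -0.116  +1.084  -0.496
     81  0.5094   +0.866  -0.310  +2.194  -1.005
    122  0.7673   +1.575  -0.634  +3.305  -1.513
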